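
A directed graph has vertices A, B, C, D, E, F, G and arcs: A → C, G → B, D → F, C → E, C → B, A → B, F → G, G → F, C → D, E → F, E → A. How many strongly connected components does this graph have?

4

{A, C, E} are all mutually reachable — one SCC of size 3.
{F, G} are all mutually reachable — one SCC of size 2.
{D} is an SCC by itself.
{B} is an SCC by itself.
That gives 4 strongly connected components.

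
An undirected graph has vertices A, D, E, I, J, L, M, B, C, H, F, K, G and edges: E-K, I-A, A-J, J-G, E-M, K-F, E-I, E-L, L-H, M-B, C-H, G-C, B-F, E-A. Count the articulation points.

1

Removing E increases the component count from 2 to 3, so E is a cut vertex.
By contrast removing A leaves 2 components; it is not a cut vertex. No other vertex is a cut vertex either.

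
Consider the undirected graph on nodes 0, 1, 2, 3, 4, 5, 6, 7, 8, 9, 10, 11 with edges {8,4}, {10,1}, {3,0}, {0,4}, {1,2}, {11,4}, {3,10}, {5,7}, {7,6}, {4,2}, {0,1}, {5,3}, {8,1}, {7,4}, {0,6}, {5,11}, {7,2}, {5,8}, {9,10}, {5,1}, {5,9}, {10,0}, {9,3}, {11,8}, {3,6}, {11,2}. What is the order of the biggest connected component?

12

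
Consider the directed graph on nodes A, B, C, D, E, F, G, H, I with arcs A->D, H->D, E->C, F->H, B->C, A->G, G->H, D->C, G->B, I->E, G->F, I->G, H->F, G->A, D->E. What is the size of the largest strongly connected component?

2

{A, G} are all mutually reachable — one SCC of size 2.
{F, H} are all mutually reachable — one SCC of size 2.
{E} is an SCC by itself.
{I} is an SCC by itself.
{C} is an SCC by itself.
(and 2 more singleton SCCs)
The largest has 2 vertices.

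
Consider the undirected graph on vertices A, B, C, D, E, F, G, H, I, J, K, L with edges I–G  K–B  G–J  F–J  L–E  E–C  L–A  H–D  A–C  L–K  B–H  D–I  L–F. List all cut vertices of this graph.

L

Removing L increases the component count from 1 to 2, so L is a cut vertex.
By contrast removing F leaves 1 component; it is not a cut vertex. No other vertex is a cut vertex either.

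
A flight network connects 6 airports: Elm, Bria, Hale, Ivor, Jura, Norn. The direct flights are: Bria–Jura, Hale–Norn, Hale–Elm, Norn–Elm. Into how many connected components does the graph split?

3

Ivor is isolated — a component by itself.
Starting from Bria we can reach Bria, Jura. That is one component of size 2.
Starting from Elm we can reach Elm, Hale, Norn. That is one component of size 3.
Total: 3 components.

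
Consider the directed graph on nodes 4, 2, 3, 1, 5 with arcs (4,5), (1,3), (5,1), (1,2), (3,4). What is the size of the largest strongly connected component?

{1, 3, 4, 5} are all mutually reachable — one SCC of size 4.
{2} is an SCC by itself.
The largest has 4 vertices.

4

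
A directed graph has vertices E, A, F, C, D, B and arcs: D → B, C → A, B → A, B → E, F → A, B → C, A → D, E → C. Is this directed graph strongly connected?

No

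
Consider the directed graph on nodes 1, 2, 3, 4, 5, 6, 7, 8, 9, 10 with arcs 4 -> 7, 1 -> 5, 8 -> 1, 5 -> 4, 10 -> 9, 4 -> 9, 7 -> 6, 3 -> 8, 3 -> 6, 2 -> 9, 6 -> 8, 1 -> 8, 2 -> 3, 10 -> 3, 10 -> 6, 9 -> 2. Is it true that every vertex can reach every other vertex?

No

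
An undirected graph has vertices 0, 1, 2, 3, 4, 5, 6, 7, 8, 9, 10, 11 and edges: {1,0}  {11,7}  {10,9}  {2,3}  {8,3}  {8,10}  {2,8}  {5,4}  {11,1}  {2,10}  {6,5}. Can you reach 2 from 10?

Yes

From 10 we can reach 2, 3, 8, 9, 10, which includes 2.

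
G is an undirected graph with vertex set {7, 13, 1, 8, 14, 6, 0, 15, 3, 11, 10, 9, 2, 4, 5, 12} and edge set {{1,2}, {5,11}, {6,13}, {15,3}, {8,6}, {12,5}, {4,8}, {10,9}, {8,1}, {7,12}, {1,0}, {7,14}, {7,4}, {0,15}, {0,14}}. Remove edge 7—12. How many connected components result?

3

Before removal there are 2 components.
7—12 is a bridge — removing it separates 7's side from 12's side.
After removal: 3 components.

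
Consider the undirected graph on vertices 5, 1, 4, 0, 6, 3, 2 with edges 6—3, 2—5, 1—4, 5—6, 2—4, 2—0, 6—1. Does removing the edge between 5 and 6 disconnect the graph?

After removing 5—6, the path 5-2-4-1-6 still connects them, so the edge is not a bridge.

No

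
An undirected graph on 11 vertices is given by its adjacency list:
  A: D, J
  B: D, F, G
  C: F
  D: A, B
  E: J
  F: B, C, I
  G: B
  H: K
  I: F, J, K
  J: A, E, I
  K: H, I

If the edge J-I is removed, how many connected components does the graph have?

1

J and I are still connected via J-A-D-B-F-I, so the component count stays at 1.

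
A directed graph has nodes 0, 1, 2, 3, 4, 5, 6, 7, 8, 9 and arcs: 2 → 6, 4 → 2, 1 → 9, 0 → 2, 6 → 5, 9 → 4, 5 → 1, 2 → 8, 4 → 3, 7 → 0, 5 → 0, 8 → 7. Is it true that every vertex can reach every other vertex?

No

There is no directed path from 3 to 9, so the graph is not strongly connected.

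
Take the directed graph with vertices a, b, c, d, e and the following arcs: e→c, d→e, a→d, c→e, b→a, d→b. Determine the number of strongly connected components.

2

{a, b, d} are all mutually reachable — one SCC of size 3.
{c, e} are all mutually reachable — one SCC of size 2.
That gives 2 strongly connected components.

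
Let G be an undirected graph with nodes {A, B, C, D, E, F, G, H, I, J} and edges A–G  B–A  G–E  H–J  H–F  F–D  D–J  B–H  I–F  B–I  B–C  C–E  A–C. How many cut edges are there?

The edges on the cycle B-A-G-E-C-B are not bridges since each lies on that cycle.
Every edge lies on some cycle, so there are no bridges.

0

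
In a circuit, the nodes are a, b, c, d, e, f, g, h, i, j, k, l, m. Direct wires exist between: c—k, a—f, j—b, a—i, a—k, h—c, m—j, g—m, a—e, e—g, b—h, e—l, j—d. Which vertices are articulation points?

Removing a increases the component count from 1 to 3, so a is a cut vertex.
Removing e increases the component count from 1 to 2, so e is a cut vertex.
Removing j increases the component count from 1 to 2, so j is a cut vertex.
By contrast removing h leaves 1 component; it is not a cut vertex. No other vertex is a cut vertex either.

a, e, j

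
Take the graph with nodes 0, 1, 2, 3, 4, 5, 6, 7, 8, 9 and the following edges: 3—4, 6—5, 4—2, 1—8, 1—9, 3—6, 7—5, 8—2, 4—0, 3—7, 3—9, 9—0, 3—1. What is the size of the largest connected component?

Starting from 0 we can reach 0, 1, 2, 3, 4, 5, 6, 7, 8, 9. That is one component of size 10.
The largest has 10 vertices.

10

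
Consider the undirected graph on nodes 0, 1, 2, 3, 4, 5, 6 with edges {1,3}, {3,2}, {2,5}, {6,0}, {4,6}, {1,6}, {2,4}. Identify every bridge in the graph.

The edges on the cycle 1-3-2-4-6-1 are not bridges since each lies on that cycle.
But removing 6-0 disconnects 6 from 0; removing 2-5 disconnects 2 from 5 — these are bridges.

0-6, 2-5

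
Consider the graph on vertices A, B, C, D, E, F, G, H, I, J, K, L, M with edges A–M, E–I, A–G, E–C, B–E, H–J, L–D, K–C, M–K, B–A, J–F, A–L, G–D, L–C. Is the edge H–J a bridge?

Removing H–J leaves no path between H and J: the component count goes from 2 to 3. So it is a bridge.

Yes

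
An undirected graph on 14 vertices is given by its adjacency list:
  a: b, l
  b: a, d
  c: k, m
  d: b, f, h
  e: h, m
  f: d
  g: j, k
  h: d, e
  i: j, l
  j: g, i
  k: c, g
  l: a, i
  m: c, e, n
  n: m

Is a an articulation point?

No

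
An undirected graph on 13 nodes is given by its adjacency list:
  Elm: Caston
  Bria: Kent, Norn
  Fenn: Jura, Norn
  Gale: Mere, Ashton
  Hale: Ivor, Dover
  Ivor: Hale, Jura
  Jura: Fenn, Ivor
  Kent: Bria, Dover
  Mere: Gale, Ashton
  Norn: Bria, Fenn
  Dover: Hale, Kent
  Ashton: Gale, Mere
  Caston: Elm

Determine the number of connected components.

Starting from Elm we can reach Elm, Caston. That is one component of size 2.
Starting from Gale we can reach Gale, Mere, Ashton. That is one component of size 3.
Starting from Bria we can reach Bria, Fenn, Hale, Ivor, Jura, Kent, Norn, Dover. That is one component of size 8.
Total: 3 components.

3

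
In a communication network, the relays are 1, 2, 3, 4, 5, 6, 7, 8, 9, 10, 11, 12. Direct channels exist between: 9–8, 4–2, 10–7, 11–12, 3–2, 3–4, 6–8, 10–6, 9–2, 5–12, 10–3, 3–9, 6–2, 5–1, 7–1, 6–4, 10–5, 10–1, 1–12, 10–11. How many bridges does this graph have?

0

The edges on the cycle 3-4-2-3 are not bridges since each lies on that cycle.
Every edge lies on some cycle, so there are no bridges.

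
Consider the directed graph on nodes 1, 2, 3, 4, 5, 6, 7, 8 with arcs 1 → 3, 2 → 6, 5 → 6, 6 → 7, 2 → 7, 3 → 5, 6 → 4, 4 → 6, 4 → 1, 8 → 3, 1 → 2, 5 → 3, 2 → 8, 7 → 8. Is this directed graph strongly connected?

Yes

From 8 we can reach every vertex (1, 2, 3, 4, 5, 6, 7, 8), and every vertex can reach 8 (1, 2, 3, 4, 5, 6, 7, 8). So the whole graph is one strongly connected component.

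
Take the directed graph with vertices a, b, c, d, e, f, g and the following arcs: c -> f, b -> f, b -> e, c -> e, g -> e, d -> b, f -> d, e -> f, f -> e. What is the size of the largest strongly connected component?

{b, d, e, f} are all mutually reachable — one SCC of size 4.
{c} is an SCC by itself.
{g} is an SCC by itself.
{a} is an SCC by itself.
The largest has 4 vertices.

4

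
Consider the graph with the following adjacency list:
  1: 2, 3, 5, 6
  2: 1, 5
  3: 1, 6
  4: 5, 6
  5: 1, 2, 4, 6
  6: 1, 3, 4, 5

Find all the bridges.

none

The edges on the cycle 6-4-5-2-1-3-6 are not bridges since each lies on that cycle.
Every edge lies on some cycle, so there are no bridges.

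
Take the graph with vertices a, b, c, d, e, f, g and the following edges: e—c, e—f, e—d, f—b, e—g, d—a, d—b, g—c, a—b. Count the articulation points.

Removing e increases the component count from 1 to 2, so e is a cut vertex.
By contrast removing b leaves 1 component; it is not a cut vertex. No other vertex is a cut vertex either.

1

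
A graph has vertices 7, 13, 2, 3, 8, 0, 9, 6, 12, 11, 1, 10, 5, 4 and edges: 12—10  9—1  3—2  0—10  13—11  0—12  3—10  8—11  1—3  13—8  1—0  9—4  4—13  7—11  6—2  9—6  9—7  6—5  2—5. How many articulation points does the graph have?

Removing 9 increases the component count from 1 to 2, so 9 is a cut vertex.
By contrast removing 5 leaves 1 component; it is not a cut vertex. No other vertex is a cut vertex either.

1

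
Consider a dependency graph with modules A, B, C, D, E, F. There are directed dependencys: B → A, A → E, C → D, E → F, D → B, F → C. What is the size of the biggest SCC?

6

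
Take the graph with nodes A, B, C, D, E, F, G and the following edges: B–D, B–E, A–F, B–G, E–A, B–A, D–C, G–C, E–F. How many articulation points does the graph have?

Removing B increases the component count from 1 to 2, so B is a cut vertex.
By contrast removing E leaves 1 component; it is not a cut vertex. No other vertex is a cut vertex either.

1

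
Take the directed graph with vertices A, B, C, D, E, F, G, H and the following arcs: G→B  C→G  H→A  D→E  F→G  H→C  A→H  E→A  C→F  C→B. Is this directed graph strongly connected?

No

There is no directed path from G to D, so the graph is not strongly connected.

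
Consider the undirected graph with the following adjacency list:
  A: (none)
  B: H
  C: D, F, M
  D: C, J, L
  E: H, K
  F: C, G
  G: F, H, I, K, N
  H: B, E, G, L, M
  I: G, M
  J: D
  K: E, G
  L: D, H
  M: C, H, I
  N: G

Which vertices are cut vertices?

Removing D increases the component count from 2 to 3, so D is a cut vertex.
Removing G increases the component count from 2 to 3, so G is a cut vertex.
Removing H increases the component count from 2 to 3, so H is a cut vertex.
By contrast removing B leaves 2 components; it is not a cut vertex. No other vertex is a cut vertex either.

D, G, H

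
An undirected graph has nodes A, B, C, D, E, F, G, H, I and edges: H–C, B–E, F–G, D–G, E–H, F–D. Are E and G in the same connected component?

No

The component containing E is {B, C, E, H}, and G is not in it.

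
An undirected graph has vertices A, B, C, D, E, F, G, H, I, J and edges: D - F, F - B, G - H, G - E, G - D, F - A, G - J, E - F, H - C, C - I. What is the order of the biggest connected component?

Starting from A we can reach A, B, C, D, E, F, G, H, I, J. That is one component of size 10.
The largest has 10 vertices.

10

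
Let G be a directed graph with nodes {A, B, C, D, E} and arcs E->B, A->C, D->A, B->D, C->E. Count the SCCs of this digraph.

1

{A, B, C, D, E} are all mutually reachable — one SCC of size 5.
That gives 1 strongly connected component.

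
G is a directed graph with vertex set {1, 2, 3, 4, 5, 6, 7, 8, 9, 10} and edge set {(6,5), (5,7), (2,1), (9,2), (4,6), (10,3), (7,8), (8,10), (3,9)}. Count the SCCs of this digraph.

{9} is an SCC by itself.
{10} is an SCC by itself.
{6} is an SCC by itself.
{4} is an SCC by itself.
{5} is an SCC by itself.
(and 5 more singleton SCCs)
That gives 10 strongly connected components.

10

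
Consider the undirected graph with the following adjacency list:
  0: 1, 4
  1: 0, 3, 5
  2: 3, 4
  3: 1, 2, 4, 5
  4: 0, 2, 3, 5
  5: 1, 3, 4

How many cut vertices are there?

0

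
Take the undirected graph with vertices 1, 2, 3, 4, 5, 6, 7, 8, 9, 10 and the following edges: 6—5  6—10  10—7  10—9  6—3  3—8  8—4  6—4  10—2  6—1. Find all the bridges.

The edges on the cycle 6-3-8-4-6 are not bridges since each lies on that cycle.
But removing 1—6 disconnects 1 from 6; removing 5—6 disconnects 5 from 6; removing 10—2 disconnects 10 from 2; removing 9—10 disconnects 9 from 10 — these are bridges.
In total 6 edges are bridges.

1-6, 10-2, 10-6, 10-7, 10-9, 5-6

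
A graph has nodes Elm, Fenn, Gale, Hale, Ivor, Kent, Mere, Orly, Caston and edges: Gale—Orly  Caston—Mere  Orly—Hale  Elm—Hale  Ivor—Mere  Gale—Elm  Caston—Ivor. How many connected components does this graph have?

Fenn is isolated — a component by itself.
Kent is isolated — a component by itself.
Starting from Ivor we can reach Ivor, Mere, Caston. That is one component of size 3.
Starting from Elm we can reach Elm, Gale, Hale, Orly. That is one component of size 4.
Total: 4 components.

4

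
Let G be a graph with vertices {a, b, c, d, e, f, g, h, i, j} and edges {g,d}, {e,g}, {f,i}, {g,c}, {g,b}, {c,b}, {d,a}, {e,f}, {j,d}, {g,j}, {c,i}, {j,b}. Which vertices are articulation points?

d

Removing d increases the component count from 2 to 3, so d is a cut vertex.
By contrast removing f leaves 2 components; it is not a cut vertex. No other vertex is a cut vertex either.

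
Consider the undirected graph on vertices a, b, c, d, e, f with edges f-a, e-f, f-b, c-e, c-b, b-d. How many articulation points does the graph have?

2

Removing b increases the component count from 1 to 2, so b is a cut vertex.
Removing f increases the component count from 1 to 2, so f is a cut vertex.
By contrast removing a leaves 1 component; it is not a cut vertex. No other vertex is a cut vertex either.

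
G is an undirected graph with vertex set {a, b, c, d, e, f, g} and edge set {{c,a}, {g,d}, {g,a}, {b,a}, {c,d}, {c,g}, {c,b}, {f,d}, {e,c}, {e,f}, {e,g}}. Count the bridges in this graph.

The edges on the cycle e-c-g-e are not bridges since each lies on that cycle.
Every edge lies on some cycle, so there are no bridges.

0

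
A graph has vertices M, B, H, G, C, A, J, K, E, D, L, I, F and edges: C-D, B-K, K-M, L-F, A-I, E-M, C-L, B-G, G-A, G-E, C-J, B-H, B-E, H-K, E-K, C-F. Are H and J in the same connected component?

No

The component containing H is {A, B, E, G, H, I, K, M}, and J is not in it.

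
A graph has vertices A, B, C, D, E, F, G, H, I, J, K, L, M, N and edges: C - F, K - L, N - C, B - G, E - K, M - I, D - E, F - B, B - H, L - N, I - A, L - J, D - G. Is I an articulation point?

Deleting I raises the number of components from 2 to 3, so I is a cut vertex.

Yes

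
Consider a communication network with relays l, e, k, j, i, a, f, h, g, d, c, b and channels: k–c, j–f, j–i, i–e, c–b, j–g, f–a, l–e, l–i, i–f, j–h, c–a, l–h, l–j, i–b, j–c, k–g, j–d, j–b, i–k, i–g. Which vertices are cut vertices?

j

Removing j increases the component count from 1 to 2, so j is a cut vertex.
By contrast removing k leaves 1 component; it is not a cut vertex. No other vertex is a cut vertex either.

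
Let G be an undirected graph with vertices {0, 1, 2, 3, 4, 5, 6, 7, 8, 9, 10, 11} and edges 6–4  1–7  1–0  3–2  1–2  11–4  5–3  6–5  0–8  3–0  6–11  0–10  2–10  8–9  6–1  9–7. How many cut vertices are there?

Removing 6 increases the component count from 1 to 2, so 6 is a cut vertex.
By contrast removing 2 leaves 1 component; it is not a cut vertex. No other vertex is a cut vertex either.

1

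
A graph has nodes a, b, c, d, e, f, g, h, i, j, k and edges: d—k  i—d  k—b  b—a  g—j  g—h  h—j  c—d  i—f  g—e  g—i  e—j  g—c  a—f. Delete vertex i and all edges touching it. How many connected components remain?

1

With i gone, the remaining components are: {a, b, c, d, e, f, g, h, j, k}.
That is 1 component.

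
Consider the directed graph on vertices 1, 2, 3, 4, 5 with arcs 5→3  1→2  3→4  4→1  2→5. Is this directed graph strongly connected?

From 3 we can reach every vertex (1, 2, 3, 4, 5), and every vertex can reach 3 (1, 2, 3, 4, 5). So the whole graph is one strongly connected component.

Yes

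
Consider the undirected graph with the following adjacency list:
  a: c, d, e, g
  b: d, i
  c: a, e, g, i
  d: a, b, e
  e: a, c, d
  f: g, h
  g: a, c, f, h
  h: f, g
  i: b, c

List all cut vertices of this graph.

Removing g increases the component count from 1 to 2, so g is a cut vertex.
By contrast removing h leaves 1 component; it is not a cut vertex. No other vertex is a cut vertex either.

g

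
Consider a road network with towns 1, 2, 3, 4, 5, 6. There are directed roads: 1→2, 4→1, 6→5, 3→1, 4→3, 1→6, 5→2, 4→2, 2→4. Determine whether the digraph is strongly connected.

From 1 we can reach every vertex (1, 2, 3, 4, 5, 6), and every vertex can reach 1 (1, 2, 3, 4, 5, 6). So the whole graph is one strongly connected component.

Yes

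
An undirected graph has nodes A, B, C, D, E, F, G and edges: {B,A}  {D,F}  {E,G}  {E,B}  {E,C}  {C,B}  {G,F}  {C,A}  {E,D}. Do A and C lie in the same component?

Yes

From A we can reach A, B, C, D, E, F, G, which includes C.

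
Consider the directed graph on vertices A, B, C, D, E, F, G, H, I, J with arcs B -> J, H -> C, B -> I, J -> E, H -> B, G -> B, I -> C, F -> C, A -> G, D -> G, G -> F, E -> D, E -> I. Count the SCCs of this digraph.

{B, D, E, G, J} are all mutually reachable — one SCC of size 5.
{C} is an SCC by itself.
{A} is an SCC by itself.
{H} is an SCC by itself.
{I} is an SCC by itself.
(and 1 more singleton SCC)
That gives 6 strongly connected components.

6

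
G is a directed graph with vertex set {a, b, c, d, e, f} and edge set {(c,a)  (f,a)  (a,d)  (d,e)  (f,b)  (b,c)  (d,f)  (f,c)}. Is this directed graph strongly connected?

No

There is no directed path from e to d, so the graph is not strongly connected.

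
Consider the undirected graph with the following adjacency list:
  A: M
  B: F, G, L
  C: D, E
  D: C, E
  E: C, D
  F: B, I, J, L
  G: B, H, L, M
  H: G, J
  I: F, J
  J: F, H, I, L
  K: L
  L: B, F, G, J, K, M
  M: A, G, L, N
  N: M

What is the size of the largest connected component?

Starting from C we can reach C, D, E. That is one component of size 3.
Starting from A we can reach A, B, F, G, H, I, J, K, L, M, N. That is one component of size 11.
The largest has 11 vertices.

11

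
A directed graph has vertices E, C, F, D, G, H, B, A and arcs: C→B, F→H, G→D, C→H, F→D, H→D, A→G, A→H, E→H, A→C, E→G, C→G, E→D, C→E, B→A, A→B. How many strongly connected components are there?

6

{A, B, C} are all mutually reachable — one SCC of size 3.
{E} is an SCC by itself.
{F} is an SCC by itself.
{G} is an SCC by itself.
{H} is an SCC by itself.
(and 1 more singleton SCC)
That gives 6 strongly connected components.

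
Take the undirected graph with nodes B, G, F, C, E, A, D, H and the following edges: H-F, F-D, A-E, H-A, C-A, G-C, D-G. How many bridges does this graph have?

1

The edges on the cycle H-F-D-G-C-A-H are not bridges since each lies on that cycle.
But removing A-E disconnects A from E — this is a bridge.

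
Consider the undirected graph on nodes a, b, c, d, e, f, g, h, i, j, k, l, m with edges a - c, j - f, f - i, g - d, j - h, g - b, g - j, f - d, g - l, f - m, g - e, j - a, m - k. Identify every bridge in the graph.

The edges on the cycle g-j-f-d-g are not bridges since each lies on that cycle.
But removing m - f disconnects m from f; removing c - a disconnects c from a; removing j - a disconnects j from a; removing g - l disconnects g from l — these are bridges.
In total 9 edges are bridges.

a-c, a-j, b-g, e-g, f-i, f-m, g-l, h-j, k-m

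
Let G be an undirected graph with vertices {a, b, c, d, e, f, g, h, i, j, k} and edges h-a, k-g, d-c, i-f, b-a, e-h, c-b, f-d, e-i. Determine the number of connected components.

3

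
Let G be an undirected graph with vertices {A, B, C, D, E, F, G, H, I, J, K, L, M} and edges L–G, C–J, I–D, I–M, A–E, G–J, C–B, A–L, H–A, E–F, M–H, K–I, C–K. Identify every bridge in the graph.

A-E, B-C, D-I, E-F

The edges on the cycle C-K-I-M-H-A-L-G-J-C are not bridges since each lies on that cycle.
But removing E–F disconnects E from F; removing I–D disconnects I from D; removing E–A disconnects E from A; removing C–B disconnects C from B — these are bridges.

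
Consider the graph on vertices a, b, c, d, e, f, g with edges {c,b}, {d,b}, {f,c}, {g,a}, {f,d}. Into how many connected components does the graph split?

3

e is isolated — a component by itself.
Starting from a we can reach a, g. That is one component of size 2.
Starting from b we can reach b, c, d, f. That is one component of size 4.
Total: 3 components.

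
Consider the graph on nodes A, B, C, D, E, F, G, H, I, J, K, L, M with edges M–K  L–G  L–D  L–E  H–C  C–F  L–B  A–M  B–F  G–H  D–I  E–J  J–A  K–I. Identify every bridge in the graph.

none

The edges on the cycle L-E-J-A-M-K-I-D-L are not bridges since each lies on that cycle.
Every edge lies on some cycle, so there are no bridges.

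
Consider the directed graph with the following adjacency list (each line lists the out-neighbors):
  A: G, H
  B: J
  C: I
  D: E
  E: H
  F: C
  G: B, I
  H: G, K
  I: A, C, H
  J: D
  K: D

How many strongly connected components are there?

2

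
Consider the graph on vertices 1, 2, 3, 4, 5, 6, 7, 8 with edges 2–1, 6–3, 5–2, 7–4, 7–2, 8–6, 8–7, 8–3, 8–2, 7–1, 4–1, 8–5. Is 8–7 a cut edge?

After removing 8–7, the path 8-2-7 still connects them, so the edge is not a bridge.

No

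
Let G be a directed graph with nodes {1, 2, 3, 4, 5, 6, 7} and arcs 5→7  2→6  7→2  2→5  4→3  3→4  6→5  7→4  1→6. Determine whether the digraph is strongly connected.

No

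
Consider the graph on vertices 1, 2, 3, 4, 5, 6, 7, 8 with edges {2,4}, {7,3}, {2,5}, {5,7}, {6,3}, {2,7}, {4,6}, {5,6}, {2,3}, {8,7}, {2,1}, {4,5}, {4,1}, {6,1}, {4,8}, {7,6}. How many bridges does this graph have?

The edges on the cycle 2-4-8-7-2 are not bridges since each lies on that cycle.
Every edge lies on some cycle, so there are no bridges.

0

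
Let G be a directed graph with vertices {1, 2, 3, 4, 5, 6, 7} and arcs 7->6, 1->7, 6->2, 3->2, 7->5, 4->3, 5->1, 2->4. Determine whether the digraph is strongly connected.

There is no directed path from 6 to 1, so the graph is not strongly connected.

No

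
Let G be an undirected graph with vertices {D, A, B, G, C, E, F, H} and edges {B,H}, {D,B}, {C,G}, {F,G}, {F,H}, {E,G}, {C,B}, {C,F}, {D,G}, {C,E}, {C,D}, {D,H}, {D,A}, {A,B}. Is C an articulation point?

Deleting C leaves 1 component (was 1) (its neighbors B, D, E, F, G remain connected to each other), so C is not a cut vertex.

No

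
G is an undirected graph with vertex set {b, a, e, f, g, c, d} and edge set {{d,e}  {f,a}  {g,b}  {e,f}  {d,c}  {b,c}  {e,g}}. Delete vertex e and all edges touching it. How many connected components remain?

With e gone, the remaining components are: {a, f}; {b, c, d, g}.
That is 2 components.

2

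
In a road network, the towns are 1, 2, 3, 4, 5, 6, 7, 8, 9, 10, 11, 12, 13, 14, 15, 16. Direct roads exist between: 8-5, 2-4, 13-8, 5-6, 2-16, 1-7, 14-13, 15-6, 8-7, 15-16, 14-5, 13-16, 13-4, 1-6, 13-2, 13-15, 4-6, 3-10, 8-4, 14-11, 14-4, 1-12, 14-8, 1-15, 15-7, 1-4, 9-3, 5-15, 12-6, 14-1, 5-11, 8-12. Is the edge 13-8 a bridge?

No

After removing 13-8, the path 13-14-8 still connects them, so the edge is not a bridge.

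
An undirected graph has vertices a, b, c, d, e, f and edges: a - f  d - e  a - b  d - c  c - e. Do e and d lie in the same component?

Yes

From e we can reach c, d, e, which includes d.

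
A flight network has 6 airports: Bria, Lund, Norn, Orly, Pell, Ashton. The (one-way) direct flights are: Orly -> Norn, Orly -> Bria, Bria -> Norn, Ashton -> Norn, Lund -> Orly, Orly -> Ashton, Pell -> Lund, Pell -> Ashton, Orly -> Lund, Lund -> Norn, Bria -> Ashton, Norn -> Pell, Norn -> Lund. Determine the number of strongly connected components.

1

{Bria, Lund, Norn, Orly, Pell, Ashton} are all mutually reachable — one SCC of size 6.
That gives 1 strongly connected component.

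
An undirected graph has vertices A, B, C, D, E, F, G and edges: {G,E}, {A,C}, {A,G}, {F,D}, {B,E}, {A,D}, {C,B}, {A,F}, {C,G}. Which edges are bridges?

none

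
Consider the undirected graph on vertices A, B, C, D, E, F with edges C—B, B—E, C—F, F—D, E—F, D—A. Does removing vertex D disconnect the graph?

Deleting D raises the number of components from 1 to 2, so D is a cut vertex.

Yes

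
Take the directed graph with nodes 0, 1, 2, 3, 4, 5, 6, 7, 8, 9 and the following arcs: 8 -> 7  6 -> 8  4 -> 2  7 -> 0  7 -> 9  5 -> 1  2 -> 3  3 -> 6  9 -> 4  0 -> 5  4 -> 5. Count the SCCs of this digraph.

{2, 3, 4, 6, 7, 8, 9} are all mutually reachable — one SCC of size 7.
{0} is an SCC by itself.
{1} is an SCC by itself.
{5} is an SCC by itself.
That gives 4 strongly connected components.

4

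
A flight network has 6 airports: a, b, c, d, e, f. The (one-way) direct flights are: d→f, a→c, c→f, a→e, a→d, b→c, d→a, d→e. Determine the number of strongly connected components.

5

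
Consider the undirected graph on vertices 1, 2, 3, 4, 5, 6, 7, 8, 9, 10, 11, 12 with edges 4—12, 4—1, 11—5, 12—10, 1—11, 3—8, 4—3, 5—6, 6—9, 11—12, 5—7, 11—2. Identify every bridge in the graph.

10-12, 11-2, 11-5, 3-4, 3-8, 5-6, 5-7, 6-9

The edges on the cycle 4-1-11-12-4 are not bridges since each lies on that cycle.
But removing 7—5 disconnects 7 from 5; removing 9—6 disconnects 9 from 6; removing 5—6 disconnects 5 from 6; removing 3—8 disconnects 3 from 8 — these are bridges.
In total 8 edges are bridges.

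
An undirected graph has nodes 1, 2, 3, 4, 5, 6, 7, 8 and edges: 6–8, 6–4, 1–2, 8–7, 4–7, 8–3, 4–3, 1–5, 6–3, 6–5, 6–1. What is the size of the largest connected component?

Starting from 1 we can reach 1, 2, 3, 4, 5, 6, 7, 8. That is one component of size 8.
The largest has 8 vertices.

8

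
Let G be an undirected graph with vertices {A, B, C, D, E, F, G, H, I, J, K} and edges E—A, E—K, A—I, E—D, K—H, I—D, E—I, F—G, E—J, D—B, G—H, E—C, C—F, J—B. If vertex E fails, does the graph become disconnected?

Yes

Deleting E raises the number of components from 1 to 2, so E is a cut vertex.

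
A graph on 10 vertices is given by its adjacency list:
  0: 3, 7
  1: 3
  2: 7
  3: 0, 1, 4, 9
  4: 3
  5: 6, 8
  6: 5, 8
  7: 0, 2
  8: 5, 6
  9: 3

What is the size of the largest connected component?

7

Starting from 5 we can reach 5, 6, 8. That is one component of size 3.
Starting from 0 we can reach 0, 1, 2, 3, 4, 7, 9. That is one component of size 7.
The largest has 7 vertices.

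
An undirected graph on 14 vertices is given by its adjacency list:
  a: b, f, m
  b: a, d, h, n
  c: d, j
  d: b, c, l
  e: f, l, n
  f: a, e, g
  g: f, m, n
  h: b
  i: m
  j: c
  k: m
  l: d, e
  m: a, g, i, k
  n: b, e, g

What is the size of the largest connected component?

Starting from a we can reach a, b, c, d, e, f, g, h, i, j, k, l, m, n. That is one component of size 14.
The largest has 14 vertices.

14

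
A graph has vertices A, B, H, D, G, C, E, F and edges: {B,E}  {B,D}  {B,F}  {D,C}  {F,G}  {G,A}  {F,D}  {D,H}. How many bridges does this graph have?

5

The edges on the cycle B-F-D-B are not bridges since each lies on that cycle.
But removing D-C disconnects D from C; removing B-E disconnects B from E; removing D-H disconnects D from H; removing F-G disconnects F from G — these are bridges.
In total 5 edges are bridges.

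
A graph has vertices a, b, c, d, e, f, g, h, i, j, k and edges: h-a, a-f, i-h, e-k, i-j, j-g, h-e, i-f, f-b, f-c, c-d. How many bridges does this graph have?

7

The edges on the cycle i-h-a-f-i are not bridges since each lies on that cycle.
But removing f-c disconnects f from c; removing g-j disconnects g from j; removing i-j disconnects i from j; removing f-b disconnects f from b — these are bridges.
In total 7 edges are bridges.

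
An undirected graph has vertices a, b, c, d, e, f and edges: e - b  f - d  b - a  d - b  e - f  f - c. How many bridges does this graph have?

The edges on the cycle e-f-d-b-e are not bridges since each lies on that cycle.
But removing b - a disconnects b from a; removing f - c disconnects f from c — these are bridges.
That makes 2 bridges.

2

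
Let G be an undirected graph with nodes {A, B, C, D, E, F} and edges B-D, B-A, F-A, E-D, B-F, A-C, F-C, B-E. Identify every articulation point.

Removing B increases the component count from 1 to 2, so B is a cut vertex.
By contrast removing E leaves 1 component; it is not a cut vertex. No other vertex is a cut vertex either.

B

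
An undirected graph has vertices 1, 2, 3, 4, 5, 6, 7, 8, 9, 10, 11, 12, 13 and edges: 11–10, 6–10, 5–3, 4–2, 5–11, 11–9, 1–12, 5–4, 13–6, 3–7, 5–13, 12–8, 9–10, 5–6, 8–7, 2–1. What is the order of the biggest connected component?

13

Starting from 1 we can reach 1, 2, 3, 4, 5, 6, 7, 8, 9, 10, 11, 12, 13. That is one component of size 13.
The largest has 13 vertices.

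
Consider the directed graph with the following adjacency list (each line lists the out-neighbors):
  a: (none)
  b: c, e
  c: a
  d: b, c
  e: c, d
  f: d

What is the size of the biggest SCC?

3

{b, d, e} are all mutually reachable — one SCC of size 3.
{a} is an SCC by itself.
{c} is an SCC by itself.
{f} is an SCC by itself.
The largest has 3 vertices.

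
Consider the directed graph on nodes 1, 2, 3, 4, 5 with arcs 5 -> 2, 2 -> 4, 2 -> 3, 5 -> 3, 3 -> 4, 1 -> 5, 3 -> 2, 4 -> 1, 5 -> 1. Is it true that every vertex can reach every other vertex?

From 1 we can reach every vertex (1, 2, 3, 4, 5), and every vertex can reach 1 (1, 2, 3, 4, 5). So the whole graph is one strongly connected component.

Yes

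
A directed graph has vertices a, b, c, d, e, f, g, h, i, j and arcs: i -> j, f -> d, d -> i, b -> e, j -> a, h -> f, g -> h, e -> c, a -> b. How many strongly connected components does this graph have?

10

{h} is an SCC by itself.
{d} is an SCC by itself.
{c} is an SCC by itself.
{f} is an SCC by itself.
{i} is an SCC by itself.
(and 5 more singleton SCCs)
That gives 10 strongly connected components.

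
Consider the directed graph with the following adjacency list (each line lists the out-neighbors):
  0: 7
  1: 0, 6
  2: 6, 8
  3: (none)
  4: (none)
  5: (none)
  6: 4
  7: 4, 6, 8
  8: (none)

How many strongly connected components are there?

{2} is an SCC by itself.
{3} is an SCC by itself.
{0} is an SCC by itself.
{4} is an SCC by itself.
{8} is an SCC by itself.
(and 4 more singleton SCCs)
That gives 9 strongly connected components.

9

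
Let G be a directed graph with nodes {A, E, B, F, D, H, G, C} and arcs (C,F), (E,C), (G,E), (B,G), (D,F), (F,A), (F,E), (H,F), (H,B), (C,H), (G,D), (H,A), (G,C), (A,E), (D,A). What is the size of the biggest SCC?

{A, B, C, D, E, F, G, H} are all mutually reachable — one SCC of size 8.
The largest has 8 vertices.

8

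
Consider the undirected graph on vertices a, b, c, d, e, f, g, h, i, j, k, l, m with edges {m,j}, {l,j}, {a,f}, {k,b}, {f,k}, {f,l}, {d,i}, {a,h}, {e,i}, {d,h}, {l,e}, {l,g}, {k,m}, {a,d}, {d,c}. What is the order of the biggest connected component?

Starting from a we can reach a, b, c, d, e, f, g, h, i, j, k, l, m. That is one component of size 13.
The largest has 13 vertices.

13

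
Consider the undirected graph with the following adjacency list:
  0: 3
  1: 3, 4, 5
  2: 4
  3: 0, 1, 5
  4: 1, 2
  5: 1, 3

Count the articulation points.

3

Removing 1 increases the component count from 1 to 2, so 1 is a cut vertex.
Removing 3 increases the component count from 1 to 2, so 3 is a cut vertex.
Removing 4 increases the component count from 1 to 2, so 4 is a cut vertex.
By contrast removing 0 leaves 1 component; it is not a cut vertex. No other vertex is a cut vertex either.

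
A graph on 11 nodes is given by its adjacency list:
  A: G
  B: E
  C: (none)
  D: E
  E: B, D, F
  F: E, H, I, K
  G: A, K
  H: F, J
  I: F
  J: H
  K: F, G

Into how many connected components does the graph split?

2

C is isolated — a component by itself.
Starting from A we can reach A, B, D, E, F, G, H, I, J, K. That is one component of size 10.
Total: 2 components.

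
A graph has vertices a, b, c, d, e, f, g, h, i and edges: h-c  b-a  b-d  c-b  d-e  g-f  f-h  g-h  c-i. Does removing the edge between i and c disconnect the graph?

Yes

Removing i-c leaves no path between i and c: the component count goes from 1 to 2. So it is a bridge.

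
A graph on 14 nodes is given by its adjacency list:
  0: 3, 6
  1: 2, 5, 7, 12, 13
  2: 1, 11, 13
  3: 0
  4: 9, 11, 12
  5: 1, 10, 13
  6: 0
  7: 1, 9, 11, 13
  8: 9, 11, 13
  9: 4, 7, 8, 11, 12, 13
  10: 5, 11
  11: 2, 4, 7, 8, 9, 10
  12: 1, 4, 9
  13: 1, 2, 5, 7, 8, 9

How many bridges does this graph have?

The edges on the cycle 4-11-2-1-12-4 are not bridges since each lies on that cycle.
But removing 0-3 disconnects 0 from 3; removing 6-0 disconnects 6 from 0 — these are bridges.
That makes 2 bridges.

2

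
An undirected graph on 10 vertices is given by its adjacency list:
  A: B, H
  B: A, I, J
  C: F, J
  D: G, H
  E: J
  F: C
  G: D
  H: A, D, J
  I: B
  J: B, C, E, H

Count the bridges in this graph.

6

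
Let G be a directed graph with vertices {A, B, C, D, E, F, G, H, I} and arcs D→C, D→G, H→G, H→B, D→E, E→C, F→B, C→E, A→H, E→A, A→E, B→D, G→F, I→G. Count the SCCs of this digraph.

2

{A, B, C, D, E, F, G, H} are all mutually reachable — one SCC of size 8.
{I} is an SCC by itself.
That gives 2 strongly connected components.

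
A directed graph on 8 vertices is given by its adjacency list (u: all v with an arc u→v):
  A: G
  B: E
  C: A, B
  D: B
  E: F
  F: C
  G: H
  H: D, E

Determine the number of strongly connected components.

{A, B, C, D, E, F, G, H} are all mutually reachable — one SCC of size 8.
That gives 1 strongly connected component.

1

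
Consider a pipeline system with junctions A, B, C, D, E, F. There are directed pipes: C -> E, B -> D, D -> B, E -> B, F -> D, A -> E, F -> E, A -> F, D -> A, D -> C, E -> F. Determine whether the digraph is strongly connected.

From A we can reach every vertex (A, B, C, D, E, F), and every vertex can reach A (A, B, C, D, E, F). So the whole graph is one strongly connected component.

Yes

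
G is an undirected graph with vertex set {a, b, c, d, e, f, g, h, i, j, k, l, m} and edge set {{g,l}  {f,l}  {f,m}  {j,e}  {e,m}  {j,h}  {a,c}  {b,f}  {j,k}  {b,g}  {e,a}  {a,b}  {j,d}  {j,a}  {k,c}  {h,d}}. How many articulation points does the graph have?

1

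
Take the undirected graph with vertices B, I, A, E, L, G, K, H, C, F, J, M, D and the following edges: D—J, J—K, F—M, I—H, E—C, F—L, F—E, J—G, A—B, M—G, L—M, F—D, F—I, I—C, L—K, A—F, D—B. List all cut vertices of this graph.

Removing F increases the component count from 1 to 2, so F is a cut vertex.
Removing I increases the component count from 1 to 2, so I is a cut vertex.
By contrast removing J leaves 1 component; it is not a cut vertex. No other vertex is a cut vertex either.

F, I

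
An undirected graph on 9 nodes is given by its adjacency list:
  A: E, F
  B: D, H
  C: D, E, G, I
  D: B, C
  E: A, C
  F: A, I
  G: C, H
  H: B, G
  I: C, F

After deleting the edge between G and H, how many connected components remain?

1

G and H are still connected via G-C-D-B-H, so the component count stays at 1.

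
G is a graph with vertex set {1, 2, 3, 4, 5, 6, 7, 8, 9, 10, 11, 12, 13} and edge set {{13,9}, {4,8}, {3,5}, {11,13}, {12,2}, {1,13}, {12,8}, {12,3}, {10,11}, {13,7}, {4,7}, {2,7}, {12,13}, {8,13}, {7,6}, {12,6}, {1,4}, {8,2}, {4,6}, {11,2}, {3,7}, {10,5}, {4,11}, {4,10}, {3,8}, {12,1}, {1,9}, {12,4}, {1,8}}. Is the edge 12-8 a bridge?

No

After removing 12-8, the path 12-1-8 still connects them, so the edge is not a bridge.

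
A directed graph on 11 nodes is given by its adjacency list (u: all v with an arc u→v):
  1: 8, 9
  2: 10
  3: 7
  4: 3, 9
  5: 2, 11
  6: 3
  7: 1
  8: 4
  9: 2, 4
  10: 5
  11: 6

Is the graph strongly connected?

From 8 we can reach every vertex (1, 2, 3, 4, 5, 6, 7, 8, 9, 10, 11), and every vertex can reach 8 (1, 2, 3, 4, 5, 6, 7, 8, 9, 10, 11). So the whole graph is one strongly connected component.

Yes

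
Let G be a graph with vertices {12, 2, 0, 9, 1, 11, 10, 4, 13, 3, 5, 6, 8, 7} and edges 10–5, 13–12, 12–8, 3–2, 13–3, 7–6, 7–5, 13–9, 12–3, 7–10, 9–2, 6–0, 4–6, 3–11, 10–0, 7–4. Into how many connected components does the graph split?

1 is isolated — a component by itself.
Starting from 0 we can reach 0, 4, 5, 6, 7, 10. That is one component of size 6.
Starting from 2 we can reach 2, 3, 8, 9, 11, 12, 13. That is one component of size 7.
Total: 3 components.

3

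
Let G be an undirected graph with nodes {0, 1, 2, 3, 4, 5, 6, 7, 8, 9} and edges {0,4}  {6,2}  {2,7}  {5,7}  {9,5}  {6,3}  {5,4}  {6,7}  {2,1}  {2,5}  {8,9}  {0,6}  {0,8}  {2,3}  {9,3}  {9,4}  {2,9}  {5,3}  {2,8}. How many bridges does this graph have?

1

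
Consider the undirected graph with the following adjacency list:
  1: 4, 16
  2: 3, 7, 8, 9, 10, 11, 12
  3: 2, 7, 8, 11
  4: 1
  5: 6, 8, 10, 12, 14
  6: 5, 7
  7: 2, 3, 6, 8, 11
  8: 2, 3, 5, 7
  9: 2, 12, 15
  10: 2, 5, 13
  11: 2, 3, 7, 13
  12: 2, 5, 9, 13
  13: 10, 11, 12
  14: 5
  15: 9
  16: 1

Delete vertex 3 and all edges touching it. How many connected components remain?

With 3 gone, the remaining components are: {1, 4, 16}; {2, 5, 6, 7, 8, 9, 10, 11, 12, 13, 14, 15}.
That is 2 components.

2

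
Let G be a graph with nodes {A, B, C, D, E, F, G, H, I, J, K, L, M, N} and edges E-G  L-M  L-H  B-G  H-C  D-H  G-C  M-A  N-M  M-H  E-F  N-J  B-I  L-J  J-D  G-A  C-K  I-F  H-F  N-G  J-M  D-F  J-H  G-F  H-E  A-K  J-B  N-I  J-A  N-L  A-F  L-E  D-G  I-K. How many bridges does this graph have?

0

The edges on the cycle J-B-I-K-A-J are not bridges since each lies on that cycle.
Every edge lies on some cycle, so there are no bridges.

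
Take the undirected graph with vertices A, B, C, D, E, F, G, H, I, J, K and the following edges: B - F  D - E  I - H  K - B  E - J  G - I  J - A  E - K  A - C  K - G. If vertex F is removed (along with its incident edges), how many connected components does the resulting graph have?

With F gone, the remaining components are: {A, B, C, D, E, G, H, I, J, K}.
That is 1 component.

1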